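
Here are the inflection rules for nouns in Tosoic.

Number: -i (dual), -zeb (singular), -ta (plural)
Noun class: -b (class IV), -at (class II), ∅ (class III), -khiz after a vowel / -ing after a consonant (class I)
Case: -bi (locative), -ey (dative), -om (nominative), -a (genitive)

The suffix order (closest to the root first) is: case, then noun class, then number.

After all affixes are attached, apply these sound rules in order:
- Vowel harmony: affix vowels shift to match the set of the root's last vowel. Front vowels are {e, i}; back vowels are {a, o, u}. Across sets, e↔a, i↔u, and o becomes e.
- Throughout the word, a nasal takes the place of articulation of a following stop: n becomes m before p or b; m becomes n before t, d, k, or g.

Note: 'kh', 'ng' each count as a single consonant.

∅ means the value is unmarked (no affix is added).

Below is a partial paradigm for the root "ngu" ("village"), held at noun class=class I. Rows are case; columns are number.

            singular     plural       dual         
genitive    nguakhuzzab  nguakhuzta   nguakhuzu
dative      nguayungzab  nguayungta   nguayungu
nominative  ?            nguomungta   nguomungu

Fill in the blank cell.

Attach case nominative -om → nguom.
Attach noun class class I -ing (after consonant 'm') → nguoming.
Attach number singular -zeb → nguomingzeb.
Apply vowel harmony: nguomingzeb → nguomungzab.
Nasal assimilation: no change.

nguomungzab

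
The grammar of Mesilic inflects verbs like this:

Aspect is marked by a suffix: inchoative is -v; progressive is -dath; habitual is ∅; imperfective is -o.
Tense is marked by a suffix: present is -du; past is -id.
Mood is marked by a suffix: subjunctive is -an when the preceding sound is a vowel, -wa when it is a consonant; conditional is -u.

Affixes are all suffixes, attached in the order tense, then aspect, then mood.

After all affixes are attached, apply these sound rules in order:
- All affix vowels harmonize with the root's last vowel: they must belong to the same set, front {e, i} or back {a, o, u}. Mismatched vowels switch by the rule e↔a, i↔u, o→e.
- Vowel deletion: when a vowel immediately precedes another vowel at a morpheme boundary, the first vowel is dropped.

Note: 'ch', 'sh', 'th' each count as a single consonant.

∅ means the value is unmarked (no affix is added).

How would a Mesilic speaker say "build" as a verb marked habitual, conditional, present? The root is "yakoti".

yakotidi

Attach tense present -du → yakotidu.
aspect = habitual: zero marking, form stays yakotidu.
Attach mood conditional -u → yakotiduu.
Apply vowel harmony: yakotiduu → yakotidii.
Apply vowel deletion: yakotidii → yakotidi.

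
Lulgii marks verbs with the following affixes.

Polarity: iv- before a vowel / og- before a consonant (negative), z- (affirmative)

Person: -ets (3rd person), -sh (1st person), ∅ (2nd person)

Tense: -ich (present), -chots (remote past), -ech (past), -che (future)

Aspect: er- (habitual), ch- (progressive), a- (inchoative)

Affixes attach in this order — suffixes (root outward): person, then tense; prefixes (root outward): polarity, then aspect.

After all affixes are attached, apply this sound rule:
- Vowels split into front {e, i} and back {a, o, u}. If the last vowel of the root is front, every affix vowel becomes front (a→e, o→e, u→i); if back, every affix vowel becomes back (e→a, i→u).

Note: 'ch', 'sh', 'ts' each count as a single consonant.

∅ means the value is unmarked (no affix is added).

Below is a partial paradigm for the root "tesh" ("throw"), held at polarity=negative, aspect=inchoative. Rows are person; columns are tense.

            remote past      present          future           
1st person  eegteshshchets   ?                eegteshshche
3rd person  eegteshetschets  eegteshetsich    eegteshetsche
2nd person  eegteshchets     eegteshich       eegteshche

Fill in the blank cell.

eegteshshich

Attach polarity negative og- (before consonant 't') → ogtesh.
Attach person 1st person -sh → ogteshsh.
Attach aspect inchoative a- → aogteshsh.
Attach tense present -ich → aogteshshich.
Apply vowel harmony: aogteshshich → eegteshshich.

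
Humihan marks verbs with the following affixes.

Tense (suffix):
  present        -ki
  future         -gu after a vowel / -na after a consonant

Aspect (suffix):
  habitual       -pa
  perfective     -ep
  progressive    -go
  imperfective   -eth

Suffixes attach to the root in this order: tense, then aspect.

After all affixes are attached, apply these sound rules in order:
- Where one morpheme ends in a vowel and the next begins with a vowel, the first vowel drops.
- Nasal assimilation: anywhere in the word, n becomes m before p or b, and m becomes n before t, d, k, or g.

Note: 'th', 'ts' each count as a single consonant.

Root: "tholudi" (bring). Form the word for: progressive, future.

Attach tense future -gu (after vowel 'i') → tholudigu.
Attach aspect progressive -go → tholudigugo.
Vowel deletion: no change.
Nasal assimilation: no change.

tholudigugo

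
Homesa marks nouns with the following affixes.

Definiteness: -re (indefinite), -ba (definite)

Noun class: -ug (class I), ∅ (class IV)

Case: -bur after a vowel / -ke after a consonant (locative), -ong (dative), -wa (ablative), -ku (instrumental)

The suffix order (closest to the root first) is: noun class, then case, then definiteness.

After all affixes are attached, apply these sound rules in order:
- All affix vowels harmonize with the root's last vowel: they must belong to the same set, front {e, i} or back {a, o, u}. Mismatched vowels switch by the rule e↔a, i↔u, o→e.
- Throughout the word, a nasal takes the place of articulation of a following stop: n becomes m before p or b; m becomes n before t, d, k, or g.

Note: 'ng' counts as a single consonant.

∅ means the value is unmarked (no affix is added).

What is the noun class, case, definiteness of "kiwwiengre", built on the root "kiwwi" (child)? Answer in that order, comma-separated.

class IV, dative, indefinite

Segment: kiwwi-ong-re.
noun class: ∅ → class IV.
case: -ong → dative.
definiteness: -re → indefinite.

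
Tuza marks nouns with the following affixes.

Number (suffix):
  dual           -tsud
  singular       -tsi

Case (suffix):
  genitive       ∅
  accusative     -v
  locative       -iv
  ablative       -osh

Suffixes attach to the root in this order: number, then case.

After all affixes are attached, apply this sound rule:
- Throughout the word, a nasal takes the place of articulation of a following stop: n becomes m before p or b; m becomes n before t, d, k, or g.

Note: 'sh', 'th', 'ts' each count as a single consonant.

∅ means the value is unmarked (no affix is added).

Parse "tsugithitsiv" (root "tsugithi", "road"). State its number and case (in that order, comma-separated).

Segment: tsugithi-tsi-v.
number: -tsi → singular.
case: -v → accusative.

singular, accusative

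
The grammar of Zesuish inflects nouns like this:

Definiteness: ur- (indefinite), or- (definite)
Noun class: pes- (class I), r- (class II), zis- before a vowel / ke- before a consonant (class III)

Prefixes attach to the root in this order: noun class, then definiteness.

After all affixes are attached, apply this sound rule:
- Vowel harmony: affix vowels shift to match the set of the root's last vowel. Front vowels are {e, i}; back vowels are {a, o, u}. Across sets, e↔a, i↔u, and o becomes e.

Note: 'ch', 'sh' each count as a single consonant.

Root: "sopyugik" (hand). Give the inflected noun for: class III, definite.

erkesopyugik

Attach noun class class III ke- (before consonant 's') → kesopyugik.
Attach definiteness definite or- → orkesopyugik.
Apply vowel harmony: orkesopyugik → erkesopyugik.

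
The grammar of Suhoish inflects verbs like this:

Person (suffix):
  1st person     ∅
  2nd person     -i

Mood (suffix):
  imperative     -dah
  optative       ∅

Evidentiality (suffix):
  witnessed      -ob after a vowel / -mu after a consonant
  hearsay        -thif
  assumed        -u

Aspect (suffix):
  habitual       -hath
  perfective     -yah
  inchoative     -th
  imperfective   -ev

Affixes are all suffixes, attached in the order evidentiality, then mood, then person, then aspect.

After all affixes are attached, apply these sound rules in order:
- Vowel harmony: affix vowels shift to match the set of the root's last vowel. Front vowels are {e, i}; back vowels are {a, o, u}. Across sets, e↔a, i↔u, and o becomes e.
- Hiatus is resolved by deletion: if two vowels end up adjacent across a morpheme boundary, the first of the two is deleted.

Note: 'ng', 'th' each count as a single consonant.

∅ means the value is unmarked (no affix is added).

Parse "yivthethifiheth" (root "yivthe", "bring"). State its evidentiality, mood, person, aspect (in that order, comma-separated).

Segment: yivthe-thif-i-hath.
evidentiality: -thif → hearsay.
mood: ∅ → optative.
person: -i → 2nd person.
aspect: -hath → habitual.

hearsay, optative, 2nd person, habitual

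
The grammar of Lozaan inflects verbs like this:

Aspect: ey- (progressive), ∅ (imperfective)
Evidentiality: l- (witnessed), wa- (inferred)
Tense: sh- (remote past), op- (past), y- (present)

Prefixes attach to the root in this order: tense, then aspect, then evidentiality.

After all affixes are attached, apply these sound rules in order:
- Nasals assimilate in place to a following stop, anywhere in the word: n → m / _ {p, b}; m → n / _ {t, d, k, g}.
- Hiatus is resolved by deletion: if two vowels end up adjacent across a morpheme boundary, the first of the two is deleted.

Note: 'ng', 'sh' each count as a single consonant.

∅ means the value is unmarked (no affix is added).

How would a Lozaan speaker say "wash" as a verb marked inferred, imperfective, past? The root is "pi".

Attach tense past op- → oppi.
aspect = imperfective: zero marking, form stays oppi.
Attach evidentiality inferred wa- → waoppi.
Nasal assimilation: no change.
Apply vowel deletion: waoppi → woppi.

woppi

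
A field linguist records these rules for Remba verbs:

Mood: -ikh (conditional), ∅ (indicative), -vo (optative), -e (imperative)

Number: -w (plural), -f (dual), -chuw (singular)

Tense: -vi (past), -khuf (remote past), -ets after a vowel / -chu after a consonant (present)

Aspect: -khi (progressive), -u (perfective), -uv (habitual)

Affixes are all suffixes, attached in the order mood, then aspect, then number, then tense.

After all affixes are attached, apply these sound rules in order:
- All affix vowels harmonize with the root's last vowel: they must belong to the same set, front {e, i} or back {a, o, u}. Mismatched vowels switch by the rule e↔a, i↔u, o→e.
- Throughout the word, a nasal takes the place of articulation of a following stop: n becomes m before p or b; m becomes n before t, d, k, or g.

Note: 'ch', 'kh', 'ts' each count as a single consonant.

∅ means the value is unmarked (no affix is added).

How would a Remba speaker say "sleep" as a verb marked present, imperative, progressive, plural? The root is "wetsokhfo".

Attach mood imperative -e → wetsokhfoe.
Attach aspect progressive -khi → wetsokhfoekhi.
Attach number plural -w → wetsokhfoekhiw.
Attach tense present -chu (after consonant 'w') → wetsokhfoekhiwchu.
Apply vowel harmony: wetsokhfoekhiwchu → wetsokhfoakhuwchu.
Nasal assimilation: no change.

wetsokhfoakhuwchu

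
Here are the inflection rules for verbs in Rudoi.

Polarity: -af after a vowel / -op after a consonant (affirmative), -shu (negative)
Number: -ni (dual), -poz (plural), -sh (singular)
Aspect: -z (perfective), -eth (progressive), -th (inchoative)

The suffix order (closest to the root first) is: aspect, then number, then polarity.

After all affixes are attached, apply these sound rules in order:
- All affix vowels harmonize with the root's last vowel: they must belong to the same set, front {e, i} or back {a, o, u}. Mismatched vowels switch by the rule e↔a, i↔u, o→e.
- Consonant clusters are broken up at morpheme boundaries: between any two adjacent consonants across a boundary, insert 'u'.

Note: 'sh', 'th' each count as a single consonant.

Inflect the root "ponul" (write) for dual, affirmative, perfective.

Attach aspect perfective -z → ponulz.
Attach number dual -ni → ponulzni.
Attach polarity affirmative -af (after vowel 'i') → ponulzniaf.
Apply vowel harmony: ponulzniaf → ponulznuaf.
Apply epenthesis: ponulznuaf → ponuluzunuaf.

ponuluzunuaf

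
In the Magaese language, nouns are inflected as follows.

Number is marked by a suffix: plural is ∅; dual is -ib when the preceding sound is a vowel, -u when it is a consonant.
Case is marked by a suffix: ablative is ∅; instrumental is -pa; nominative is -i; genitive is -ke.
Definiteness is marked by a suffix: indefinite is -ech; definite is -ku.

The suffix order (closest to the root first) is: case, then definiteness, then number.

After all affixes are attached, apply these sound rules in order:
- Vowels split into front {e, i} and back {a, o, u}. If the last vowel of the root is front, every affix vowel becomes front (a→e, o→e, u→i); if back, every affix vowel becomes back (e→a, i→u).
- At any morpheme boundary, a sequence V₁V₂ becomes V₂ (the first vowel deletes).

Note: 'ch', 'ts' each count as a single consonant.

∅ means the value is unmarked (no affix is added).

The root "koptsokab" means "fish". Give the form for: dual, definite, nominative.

Attach case nominative -i → koptsokabi.
Attach definiteness definite -ku → koptsokabiku.
Attach number dual -ib (after vowel 'u') → koptsokabikuib.
Apply vowel harmony: koptsokabikuib → koptsokabukuub.
Apply vowel deletion: koptsokabukuub → koptsokabukub.

koptsokabukub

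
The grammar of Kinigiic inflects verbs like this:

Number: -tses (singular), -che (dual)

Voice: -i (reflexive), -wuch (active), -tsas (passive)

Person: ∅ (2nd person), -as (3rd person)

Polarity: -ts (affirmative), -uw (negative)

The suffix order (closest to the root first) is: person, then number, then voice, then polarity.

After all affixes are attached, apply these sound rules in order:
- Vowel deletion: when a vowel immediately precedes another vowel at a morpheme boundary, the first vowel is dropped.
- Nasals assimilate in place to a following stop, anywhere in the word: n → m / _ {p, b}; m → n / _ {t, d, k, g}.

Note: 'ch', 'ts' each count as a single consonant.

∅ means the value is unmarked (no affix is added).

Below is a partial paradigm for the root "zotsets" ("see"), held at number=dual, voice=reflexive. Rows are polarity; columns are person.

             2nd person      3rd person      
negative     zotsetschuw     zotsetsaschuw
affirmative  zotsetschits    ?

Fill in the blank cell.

Attach person 3rd person -as → zotsetsas.
Attach number dual -che → zotsetsasche.
Attach voice reflexive -i → zotsetsaschei.
Attach polarity affirmative -ts → zotsetsascheits.
Apply vowel deletion: zotsetsascheits → zotsetsaschits.
Nasal assimilation: no change.

zotsetsaschits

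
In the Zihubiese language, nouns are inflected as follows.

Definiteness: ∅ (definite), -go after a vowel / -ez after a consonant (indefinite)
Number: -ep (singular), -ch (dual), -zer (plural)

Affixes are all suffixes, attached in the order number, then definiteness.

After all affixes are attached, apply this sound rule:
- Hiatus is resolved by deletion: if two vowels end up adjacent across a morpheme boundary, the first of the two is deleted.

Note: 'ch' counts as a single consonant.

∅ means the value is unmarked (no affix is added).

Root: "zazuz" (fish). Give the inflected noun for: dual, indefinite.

zazuzchez

Attach number dual -ch → zazuzch.
Attach definiteness indefinite -ez (after consonant 'ch') → zazuzchez.
Vowel deletion: no change.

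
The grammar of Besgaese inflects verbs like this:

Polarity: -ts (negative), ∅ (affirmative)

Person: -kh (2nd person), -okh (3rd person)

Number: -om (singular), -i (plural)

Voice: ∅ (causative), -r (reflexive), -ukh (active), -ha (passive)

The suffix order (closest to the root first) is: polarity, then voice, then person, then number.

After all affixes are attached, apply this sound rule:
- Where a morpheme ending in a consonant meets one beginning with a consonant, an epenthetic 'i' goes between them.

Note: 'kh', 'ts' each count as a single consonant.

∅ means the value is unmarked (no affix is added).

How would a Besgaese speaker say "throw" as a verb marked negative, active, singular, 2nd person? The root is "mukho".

mukhotsukhikhom

Attach polarity negative -ts → mukhots.
Attach voice active -ukh → mukhotsukh.
Attach person 2nd person -kh → mukhotsukhkh.
Attach number singular -om → mukhotsukhkhom.
Apply epenthesis: mukhotsukhkhom → mukhotsukhikhom.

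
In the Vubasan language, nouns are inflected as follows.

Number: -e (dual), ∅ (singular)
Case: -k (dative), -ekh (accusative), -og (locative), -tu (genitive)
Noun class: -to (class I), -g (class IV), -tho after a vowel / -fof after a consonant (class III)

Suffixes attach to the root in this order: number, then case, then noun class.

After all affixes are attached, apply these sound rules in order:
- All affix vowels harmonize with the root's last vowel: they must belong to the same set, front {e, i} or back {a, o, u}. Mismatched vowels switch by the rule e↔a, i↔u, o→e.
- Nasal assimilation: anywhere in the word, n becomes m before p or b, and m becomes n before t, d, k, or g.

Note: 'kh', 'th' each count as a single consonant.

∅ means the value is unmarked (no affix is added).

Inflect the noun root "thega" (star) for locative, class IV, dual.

thegaaogg

Attach number dual -e → thegae.
Attach case locative -og → thegaeog.
Attach noun class class IV -g → thegaeogg.
Apply vowel harmony: thegaeogg → thegaaogg.
Nasal assimilation: no change.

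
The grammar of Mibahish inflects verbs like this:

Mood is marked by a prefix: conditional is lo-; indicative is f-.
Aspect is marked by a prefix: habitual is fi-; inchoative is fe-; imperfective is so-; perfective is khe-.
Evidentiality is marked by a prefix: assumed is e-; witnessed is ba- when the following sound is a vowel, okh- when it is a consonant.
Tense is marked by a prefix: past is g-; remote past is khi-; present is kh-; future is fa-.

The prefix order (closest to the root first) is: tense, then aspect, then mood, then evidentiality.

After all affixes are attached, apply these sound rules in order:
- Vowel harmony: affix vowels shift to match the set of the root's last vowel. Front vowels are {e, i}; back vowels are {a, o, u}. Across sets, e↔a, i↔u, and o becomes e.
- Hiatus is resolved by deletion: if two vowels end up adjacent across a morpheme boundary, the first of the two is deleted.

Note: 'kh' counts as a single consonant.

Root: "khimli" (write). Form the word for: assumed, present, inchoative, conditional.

elefekhkhimli

Attach tense present kh- → khkhimli.
Attach aspect inchoative fe- → fekhkhimli.
Attach mood conditional lo- → lofekhkhimli.
Attach evidentiality assumed e- → elofekhkhimli.
Apply vowel harmony: elofekhkhimli → elefekhkhimli.
Vowel deletion: no change.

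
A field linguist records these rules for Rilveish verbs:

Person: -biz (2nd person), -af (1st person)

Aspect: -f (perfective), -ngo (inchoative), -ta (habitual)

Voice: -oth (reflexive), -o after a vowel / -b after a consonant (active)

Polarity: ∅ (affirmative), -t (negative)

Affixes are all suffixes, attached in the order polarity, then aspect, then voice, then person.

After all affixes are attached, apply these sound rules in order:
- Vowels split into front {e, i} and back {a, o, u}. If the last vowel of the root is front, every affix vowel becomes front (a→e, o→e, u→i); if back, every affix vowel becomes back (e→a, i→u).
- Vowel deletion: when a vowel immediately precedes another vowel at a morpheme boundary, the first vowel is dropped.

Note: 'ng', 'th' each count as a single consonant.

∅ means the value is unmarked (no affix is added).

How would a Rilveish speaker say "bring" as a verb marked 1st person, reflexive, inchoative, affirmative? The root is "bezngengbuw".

bezngengbuwngothaf

polarity = affirmative: zero marking, form stays bezngengbuw.
Attach aspect inchoative -ngo → bezngengbuwngo.
Attach voice reflexive -oth → bezngengbuwngooth.
Attach person 1st person -af → bezngengbuwngoothaf.
Vowel harmony: no change.
Apply vowel deletion: bezngengbuwngoothaf → bezngengbuwngothaf.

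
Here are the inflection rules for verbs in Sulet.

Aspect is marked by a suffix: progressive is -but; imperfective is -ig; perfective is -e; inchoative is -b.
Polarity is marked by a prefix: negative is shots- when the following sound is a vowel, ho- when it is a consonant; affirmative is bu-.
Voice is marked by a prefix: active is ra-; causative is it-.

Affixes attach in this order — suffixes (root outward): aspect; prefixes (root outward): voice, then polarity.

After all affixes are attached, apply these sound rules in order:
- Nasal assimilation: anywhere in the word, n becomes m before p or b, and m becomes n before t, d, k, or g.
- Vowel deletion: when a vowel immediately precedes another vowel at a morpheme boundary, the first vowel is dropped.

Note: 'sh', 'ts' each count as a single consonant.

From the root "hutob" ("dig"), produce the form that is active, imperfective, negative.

horahutobig

Attach aspect imperfective -ig → hutobig.
Attach voice active ra- → rahutobig.
Attach polarity negative ho- (before consonant 'r') → horahutobig.
Nasal assimilation: no change.
Vowel deletion: no change.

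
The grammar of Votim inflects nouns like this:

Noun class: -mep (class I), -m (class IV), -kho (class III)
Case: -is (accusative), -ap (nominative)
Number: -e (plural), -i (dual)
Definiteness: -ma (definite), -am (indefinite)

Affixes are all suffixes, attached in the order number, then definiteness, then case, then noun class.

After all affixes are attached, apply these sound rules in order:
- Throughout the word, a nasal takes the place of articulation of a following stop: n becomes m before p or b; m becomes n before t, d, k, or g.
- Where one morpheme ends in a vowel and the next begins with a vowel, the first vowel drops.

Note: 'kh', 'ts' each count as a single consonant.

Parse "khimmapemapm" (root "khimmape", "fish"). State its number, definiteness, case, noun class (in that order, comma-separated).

plural, definite, nominative, class IV

Segment: khimmape-e-ma-ap-m.
number: -e → plural.
definiteness: -ma → definite.
case: -ap → nominative.
noun class: -m → class IV.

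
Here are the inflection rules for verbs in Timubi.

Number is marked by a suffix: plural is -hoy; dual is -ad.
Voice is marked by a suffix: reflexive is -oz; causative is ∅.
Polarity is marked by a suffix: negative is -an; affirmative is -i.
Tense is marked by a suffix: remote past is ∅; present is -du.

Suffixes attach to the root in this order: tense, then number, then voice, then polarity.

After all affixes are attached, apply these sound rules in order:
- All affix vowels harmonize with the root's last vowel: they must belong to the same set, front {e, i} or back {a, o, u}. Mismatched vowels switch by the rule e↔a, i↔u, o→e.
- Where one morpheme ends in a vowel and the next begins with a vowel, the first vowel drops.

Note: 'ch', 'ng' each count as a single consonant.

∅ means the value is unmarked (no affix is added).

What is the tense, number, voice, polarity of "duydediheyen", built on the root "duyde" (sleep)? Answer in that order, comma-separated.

present, plural, causative, negative

Segment: duyde-du-hoy-an.
tense: -du → present.
number: -hoy → plural.
voice: ∅ → causative.
polarity: -an → negative.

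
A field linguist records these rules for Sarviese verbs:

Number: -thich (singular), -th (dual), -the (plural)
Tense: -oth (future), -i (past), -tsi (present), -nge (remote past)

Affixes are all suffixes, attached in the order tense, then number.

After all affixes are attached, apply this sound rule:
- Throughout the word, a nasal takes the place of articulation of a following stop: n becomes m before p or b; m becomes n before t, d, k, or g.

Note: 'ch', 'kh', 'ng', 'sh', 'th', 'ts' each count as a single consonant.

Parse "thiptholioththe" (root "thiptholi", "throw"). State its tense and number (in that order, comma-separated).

Segment: thiptholi-oth-the.
tense: -oth → future.
number: -the → plural.

future, plural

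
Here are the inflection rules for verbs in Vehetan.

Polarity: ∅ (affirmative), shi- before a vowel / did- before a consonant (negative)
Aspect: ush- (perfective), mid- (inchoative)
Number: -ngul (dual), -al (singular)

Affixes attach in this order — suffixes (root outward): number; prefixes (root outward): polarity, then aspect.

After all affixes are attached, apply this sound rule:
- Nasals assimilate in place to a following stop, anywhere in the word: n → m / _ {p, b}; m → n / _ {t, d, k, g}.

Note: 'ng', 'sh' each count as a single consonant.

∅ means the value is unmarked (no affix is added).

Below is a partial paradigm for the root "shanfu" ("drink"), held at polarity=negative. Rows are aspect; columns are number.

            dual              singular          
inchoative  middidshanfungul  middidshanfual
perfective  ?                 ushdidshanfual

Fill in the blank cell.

ushdidshanfungul

Attach polarity negative did- (before consonant 'sh') → didshanfu.
Attach aspect perfective ush- → ushdidshanfu.
Attach number dual -ngul → ushdidshanfungul.
Nasal assimilation: no change.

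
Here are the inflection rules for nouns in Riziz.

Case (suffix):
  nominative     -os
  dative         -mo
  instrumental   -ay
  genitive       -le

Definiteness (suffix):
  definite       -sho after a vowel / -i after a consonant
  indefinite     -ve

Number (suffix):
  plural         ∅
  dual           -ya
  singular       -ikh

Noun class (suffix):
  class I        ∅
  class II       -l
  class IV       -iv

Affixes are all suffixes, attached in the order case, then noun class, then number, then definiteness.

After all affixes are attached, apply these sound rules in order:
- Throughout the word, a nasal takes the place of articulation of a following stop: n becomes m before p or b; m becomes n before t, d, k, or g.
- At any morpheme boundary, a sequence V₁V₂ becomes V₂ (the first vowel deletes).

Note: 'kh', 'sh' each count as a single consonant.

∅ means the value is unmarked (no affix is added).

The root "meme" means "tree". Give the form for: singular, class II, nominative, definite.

memoslikhi

Attach case nominative -os → memeos.
Attach noun class class II -l → memeosl.
Attach number singular -ikh → memeoslikh.
Attach definiteness definite -i (after consonant 'kh') → memeoslikhi.
Nasal assimilation: no change.
Apply vowel deletion: memeoslikhi → memoslikhi.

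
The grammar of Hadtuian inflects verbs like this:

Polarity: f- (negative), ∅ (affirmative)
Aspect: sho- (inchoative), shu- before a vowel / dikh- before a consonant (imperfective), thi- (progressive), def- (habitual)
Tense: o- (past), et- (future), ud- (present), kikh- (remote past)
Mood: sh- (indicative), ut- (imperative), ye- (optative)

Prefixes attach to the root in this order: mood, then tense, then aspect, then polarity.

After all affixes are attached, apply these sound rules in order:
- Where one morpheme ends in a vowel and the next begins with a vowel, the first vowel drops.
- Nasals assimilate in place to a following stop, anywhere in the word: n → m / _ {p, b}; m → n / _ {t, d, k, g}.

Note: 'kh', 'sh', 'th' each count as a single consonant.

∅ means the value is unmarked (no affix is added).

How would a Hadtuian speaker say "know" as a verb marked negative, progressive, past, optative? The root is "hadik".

fthoyehadik

Attach mood optative ye- → yehadik.
Attach tense past o- → oyehadik.
Attach aspect progressive thi- → thioyehadik.
Attach polarity negative f- → fthioyehadik.
Apply vowel deletion: fthioyehadik → fthoyehadik.
Nasal assimilation: no change.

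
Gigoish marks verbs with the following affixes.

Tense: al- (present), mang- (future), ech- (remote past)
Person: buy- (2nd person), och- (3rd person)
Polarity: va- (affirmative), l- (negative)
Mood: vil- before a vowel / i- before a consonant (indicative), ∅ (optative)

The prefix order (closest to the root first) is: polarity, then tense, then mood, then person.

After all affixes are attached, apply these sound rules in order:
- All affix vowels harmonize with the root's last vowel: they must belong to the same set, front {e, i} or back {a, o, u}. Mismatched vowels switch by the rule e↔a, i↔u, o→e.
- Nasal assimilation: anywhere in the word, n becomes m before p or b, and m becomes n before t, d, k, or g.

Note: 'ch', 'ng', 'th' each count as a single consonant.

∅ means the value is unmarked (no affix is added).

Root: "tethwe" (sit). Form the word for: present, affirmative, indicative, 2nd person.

biyvilelvetethwe

Attach polarity affirmative va- → vatethwe.
Attach tense present al- → alvatethwe.
Attach mood indicative vil- (before vowel 'a') → vilalvatethwe.
Attach person 2nd person buy- → buyvilalvatethwe.
Apply vowel harmony: buyvilalvatethwe → biyvilelvetethwe.
Nasal assimilation: no change.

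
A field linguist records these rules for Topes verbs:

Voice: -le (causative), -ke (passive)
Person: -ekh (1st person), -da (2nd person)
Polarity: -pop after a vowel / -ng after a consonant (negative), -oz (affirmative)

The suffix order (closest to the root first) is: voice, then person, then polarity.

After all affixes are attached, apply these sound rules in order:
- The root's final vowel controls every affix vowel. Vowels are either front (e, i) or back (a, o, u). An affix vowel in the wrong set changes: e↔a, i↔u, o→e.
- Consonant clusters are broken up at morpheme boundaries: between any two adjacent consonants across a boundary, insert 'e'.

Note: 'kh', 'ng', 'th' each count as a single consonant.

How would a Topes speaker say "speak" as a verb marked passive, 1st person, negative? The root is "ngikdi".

Attach voice passive -ke → ngikdike.
Attach person 1st person -ekh → ngikdikeekh.
Attach polarity negative -ng (after consonant 'kh') → ngikdikeekhng.
Vowel harmony: no change.
Apply epenthesis: ngikdikeekhng → ngikdikeekheng.

ngikdikeekheng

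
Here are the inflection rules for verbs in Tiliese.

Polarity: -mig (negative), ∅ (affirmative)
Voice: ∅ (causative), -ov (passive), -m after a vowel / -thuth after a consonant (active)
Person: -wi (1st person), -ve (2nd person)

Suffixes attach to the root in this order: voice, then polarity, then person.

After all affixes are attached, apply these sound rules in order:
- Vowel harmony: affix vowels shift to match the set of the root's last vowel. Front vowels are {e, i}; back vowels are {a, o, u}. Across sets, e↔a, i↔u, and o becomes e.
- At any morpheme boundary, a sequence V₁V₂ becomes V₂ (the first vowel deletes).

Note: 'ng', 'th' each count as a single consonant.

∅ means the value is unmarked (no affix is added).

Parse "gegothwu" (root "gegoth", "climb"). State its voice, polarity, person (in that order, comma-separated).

causative, affirmative, 1st person

Segment: gegoth-wi.
voice: ∅ → causative.
polarity: ∅ → affirmative.
person: -wi → 1st person.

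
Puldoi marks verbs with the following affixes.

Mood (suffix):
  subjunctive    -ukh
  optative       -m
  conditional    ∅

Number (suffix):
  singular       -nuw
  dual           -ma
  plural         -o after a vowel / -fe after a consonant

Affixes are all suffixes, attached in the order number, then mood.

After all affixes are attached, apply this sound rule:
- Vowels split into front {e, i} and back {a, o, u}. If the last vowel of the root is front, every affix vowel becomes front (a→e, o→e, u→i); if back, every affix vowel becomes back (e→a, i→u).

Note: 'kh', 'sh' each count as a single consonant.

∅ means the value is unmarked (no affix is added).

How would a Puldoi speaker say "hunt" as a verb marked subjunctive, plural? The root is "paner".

panerfeikh

Attach number plural -fe (after consonant 'r') → panerfe.
Attach mood subjunctive -ukh → panerfeukh.
Apply vowel harmony: panerfeukh → panerfeikh.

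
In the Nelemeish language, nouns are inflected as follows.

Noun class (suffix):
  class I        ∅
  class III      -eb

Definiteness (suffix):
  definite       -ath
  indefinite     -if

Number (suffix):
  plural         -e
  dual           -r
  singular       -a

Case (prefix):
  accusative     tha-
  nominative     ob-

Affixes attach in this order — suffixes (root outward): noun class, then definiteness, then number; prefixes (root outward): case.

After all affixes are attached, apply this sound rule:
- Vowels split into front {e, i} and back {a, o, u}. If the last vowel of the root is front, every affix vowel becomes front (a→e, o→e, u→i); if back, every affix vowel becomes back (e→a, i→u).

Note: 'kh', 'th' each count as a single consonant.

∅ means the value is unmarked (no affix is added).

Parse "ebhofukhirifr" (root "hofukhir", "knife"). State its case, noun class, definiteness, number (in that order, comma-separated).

Segment: ob-hofukhir-if-r.
case: ob- → nominative.
noun class: ∅ → class I.
definiteness: -if → indefinite.
number: -r → dual.

nominative, class I, indefinite, dual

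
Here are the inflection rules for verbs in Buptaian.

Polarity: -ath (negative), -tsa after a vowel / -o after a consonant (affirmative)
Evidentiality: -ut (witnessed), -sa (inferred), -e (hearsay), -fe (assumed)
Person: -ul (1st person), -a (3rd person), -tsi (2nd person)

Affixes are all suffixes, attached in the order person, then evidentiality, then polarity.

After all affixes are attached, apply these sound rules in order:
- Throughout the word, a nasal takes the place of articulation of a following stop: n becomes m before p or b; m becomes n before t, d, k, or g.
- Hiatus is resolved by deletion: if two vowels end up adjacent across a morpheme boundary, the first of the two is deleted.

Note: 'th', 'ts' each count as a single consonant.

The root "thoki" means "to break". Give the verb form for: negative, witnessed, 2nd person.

Attach person 2nd person -tsi → thokitsi.
Attach evidentiality witnessed -ut → thokitsiut.
Attach polarity negative -ath → thokitsiutath.
Nasal assimilation: no change.
Apply vowel deletion: thokitsiutath → thokitsutath.

thokitsutath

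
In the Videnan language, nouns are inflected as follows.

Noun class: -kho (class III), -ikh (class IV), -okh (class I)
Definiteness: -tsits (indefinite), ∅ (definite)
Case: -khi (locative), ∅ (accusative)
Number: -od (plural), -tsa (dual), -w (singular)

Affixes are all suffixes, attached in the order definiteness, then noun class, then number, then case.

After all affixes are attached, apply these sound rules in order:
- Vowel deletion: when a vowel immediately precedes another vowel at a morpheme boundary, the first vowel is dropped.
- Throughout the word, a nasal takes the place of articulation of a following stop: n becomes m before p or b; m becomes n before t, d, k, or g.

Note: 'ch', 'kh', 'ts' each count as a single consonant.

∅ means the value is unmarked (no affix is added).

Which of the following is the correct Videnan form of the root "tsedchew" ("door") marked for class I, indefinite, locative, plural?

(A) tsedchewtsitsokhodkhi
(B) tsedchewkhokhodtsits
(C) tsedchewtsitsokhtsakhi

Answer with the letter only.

Attach definiteness indefinite -tsits → tsedchewtsits.
Attach noun class class I -okh → tsedchewtsitsokh.
Attach number plural -od → tsedchewtsitsokhod.
Attach case locative -khi → tsedchewtsitsokhodkhi.
Vowel deletion: no change.
Nasal assimilation: no change.
So the correct form is tsedchewtsitsokhodkhi, option (A).
(B) tsedchewkhokhodtsits is wrong: it has the affixes in the wrong order.
(C) tsedchewtsitsokhtsakhi is wrong: it uses dual instead of plural for number.

A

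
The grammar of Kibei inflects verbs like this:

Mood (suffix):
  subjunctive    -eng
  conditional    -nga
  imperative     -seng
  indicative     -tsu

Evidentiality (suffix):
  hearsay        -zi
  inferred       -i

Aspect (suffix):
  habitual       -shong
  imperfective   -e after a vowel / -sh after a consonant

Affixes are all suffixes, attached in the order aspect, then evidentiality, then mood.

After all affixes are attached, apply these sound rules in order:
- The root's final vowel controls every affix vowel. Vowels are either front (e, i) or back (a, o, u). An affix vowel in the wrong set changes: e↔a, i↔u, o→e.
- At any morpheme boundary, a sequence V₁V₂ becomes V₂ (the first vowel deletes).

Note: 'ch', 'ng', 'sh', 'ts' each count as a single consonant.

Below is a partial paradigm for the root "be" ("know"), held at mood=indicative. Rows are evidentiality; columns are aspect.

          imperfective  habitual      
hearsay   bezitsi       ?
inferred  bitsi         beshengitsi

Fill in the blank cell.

beshengzitsi

Attach aspect habitual -shong → beshong.
Attach evidentiality hearsay -zi → beshongzi.
Attach mood indicative -tsu → beshongzitsu.
Apply vowel harmony: beshongzitsu → beshengzitsi.
Vowel deletion: no change.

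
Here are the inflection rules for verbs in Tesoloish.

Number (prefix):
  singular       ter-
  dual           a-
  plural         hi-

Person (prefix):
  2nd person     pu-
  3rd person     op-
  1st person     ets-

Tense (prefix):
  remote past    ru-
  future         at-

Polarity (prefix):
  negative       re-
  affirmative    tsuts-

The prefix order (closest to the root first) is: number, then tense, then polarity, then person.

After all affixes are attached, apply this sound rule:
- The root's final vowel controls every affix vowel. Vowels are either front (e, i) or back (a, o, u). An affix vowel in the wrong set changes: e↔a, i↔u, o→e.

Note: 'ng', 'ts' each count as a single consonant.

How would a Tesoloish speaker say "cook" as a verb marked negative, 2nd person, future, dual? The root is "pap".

Attach number dual a- → apap.
Attach tense future at- → atapap.
Attach polarity negative re- → reatapap.
Attach person 2nd person pu- → pureatapap.
Apply vowel harmony: pureatapap → puraatapap.

puraatapap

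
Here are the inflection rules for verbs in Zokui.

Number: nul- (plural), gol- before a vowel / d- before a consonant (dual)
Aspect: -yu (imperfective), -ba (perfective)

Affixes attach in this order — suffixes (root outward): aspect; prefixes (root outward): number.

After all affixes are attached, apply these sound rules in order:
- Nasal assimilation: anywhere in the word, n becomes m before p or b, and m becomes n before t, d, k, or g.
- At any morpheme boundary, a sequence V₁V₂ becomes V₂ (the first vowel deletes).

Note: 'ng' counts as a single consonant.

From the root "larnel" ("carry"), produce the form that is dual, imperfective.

Attach number dual d- (before consonant 'l') → dlarnel.
Attach aspect imperfective -yu → dlarnelyu.
Nasal assimilation: no change.
Vowel deletion: no change.

dlarnelyu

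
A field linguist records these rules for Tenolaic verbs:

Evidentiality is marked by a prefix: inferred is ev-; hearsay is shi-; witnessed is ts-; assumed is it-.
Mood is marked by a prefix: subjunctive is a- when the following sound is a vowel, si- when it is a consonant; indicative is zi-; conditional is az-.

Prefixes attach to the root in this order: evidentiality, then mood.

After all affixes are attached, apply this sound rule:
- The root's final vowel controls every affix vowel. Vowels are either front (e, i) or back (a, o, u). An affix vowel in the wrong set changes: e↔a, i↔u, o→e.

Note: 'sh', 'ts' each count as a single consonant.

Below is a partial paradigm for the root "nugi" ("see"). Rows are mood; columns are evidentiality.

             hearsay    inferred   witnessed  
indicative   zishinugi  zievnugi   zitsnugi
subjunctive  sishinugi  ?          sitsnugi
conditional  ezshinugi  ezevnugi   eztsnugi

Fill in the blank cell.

eevnugi

Attach evidentiality inferred ev- → evnugi.
Attach mood subjunctive a- (before vowel 'e') → aevnugi.
Apply vowel harmony: aevnugi → eevnugi.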